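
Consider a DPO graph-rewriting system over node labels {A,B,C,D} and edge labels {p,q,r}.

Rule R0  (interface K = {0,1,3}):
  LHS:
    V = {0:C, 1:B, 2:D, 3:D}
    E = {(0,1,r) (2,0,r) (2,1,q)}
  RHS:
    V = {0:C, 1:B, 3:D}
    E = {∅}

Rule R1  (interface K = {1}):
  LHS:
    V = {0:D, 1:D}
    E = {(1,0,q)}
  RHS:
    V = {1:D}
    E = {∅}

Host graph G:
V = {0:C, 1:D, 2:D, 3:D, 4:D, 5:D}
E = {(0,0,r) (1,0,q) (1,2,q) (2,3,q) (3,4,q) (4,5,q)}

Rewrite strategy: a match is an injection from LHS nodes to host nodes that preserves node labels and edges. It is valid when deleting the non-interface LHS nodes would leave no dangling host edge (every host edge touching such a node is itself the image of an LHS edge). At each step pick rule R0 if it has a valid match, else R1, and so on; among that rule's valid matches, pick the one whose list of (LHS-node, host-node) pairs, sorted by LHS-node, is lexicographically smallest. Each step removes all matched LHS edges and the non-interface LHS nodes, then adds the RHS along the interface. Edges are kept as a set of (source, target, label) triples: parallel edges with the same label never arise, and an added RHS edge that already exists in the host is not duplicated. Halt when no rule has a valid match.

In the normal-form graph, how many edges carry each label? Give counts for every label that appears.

Answer: q:1 r:1

Steps:
initial: |V|=6 |E|=6  E = 0-r->0 1-q->0 1-q->2 2-q->3 3-q->4 4-q->5
step 1: apply R1 at {0↦5, 1↦4}  → |V|=5 |E|=5  E = 0-r->0 1-q->0 1-q->2 2-q->3 3-q->4
step 2: apply R1 at {0↦4, 1↦3}  → |V|=4 |E|=4  E = 0-r->0 1-q->0 1-q->2 2-q->3
step 3: apply R1 at {0↦3, 1↦2}  → |V|=3 |E|=3  E = 0-r->0 1-q->0 1-q->2
step 4: apply R1 at {0↦2, 1↦1}  → |V|=2 |E|=2  E = 0-r->0 1-q->0
halt: no rule applies after step 4
NF edges: [(0, 0, 'r'), (1, 0, 'q')]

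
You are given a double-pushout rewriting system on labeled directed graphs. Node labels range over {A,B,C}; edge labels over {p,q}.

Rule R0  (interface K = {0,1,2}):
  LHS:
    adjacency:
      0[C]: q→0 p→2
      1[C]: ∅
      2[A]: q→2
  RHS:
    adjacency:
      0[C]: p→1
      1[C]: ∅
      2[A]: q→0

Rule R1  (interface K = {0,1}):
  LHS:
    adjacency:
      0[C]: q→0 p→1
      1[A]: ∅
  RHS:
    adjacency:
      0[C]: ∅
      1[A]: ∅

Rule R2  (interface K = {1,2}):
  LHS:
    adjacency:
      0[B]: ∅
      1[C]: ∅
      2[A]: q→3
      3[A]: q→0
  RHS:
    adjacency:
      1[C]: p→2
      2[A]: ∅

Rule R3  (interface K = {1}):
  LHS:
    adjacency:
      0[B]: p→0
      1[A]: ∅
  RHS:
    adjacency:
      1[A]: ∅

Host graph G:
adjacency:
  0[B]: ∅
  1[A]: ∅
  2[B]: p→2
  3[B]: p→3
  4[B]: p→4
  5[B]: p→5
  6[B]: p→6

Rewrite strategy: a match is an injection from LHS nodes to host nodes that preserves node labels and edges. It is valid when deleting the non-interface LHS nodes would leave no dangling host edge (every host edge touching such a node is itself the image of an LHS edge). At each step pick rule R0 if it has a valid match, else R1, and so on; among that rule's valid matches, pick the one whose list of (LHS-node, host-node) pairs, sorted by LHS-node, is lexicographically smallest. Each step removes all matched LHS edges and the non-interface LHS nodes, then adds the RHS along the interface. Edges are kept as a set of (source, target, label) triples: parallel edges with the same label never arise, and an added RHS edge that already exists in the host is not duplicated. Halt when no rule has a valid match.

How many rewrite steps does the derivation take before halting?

start.  V:7 E:5  edges: 2-p->2 3-p->3 4-p->4 5-p->5 6-p->6
1. fire R3 via {0↦2, 1↦1}  →  V:6 E:4  edges: 3-p->3 4-p->4 5-p->5 6-p->6
2. fire R3 via {0↦3, 1↦1}  →  V:5 E:3  edges: 4-p->4 5-p->5 6-p->6
3. fire R3 via {0↦4, 1↦1}  →  V:4 E:2  edges: 5-p->5 6-p->6
4. fire R3 via {0↦5, 1↦1}  →  V:3 E:1  edges: 6-p->6
5. fire R3 via {0↦6, 1↦1}  →  V:2 E:0  edges: ∅
final graph: no rule applies after step 5

Answer: 5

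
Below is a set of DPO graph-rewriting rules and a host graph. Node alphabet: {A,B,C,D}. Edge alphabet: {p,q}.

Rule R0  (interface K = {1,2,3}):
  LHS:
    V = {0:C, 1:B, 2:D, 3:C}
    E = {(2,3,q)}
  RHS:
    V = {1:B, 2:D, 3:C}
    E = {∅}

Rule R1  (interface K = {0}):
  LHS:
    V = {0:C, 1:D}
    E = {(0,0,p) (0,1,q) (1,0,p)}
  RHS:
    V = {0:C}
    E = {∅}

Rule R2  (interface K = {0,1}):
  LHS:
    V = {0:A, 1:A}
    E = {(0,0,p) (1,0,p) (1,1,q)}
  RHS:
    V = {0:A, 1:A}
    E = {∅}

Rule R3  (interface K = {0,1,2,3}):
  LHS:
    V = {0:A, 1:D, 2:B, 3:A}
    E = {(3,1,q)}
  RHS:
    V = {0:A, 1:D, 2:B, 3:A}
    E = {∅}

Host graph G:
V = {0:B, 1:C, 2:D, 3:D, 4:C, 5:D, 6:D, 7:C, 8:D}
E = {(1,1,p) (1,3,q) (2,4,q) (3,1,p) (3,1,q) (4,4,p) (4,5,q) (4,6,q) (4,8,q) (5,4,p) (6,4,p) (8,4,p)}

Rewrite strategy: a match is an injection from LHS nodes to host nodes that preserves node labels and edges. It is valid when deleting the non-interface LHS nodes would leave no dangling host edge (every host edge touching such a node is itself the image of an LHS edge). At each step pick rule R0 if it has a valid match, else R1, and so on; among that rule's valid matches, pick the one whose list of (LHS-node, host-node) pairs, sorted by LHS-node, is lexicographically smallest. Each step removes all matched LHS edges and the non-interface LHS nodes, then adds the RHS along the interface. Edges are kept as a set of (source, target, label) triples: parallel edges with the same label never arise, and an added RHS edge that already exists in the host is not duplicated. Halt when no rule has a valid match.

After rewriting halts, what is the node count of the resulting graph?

initial: |V|=9 |E|=12  E = 1-p->1 1-q->3 2-q->4 3-p->1 3-q->1 4-p->4 4-q->5 4-q->6 4-q->8 5-p->4 6-p->4 8-p->4
step 1: apply R0 at {0↦7, 1↦0, 2↦2, 3↦4}  → |V|=8 |E|=11  E = 1-p->1 1-q->3 3-p->1 3-q->1 4-p->4 4-q->5 4-q->6 4-q->8 5-p->4 6-p->4 8-p->4
step 2: apply R1 at {0↦4, 1↦5}  → |V|=7 |E|=8  E = 1-p->1 1-q->3 3-p->1 3-q->1 4-q->6 4-q->8 6-p->4 8-p->4
halt: no rule applies after step 2
NF nodes: {0:B, 1:C, 2:D, 3:D, 4:C, 6:D, 8:D}

Answer: 7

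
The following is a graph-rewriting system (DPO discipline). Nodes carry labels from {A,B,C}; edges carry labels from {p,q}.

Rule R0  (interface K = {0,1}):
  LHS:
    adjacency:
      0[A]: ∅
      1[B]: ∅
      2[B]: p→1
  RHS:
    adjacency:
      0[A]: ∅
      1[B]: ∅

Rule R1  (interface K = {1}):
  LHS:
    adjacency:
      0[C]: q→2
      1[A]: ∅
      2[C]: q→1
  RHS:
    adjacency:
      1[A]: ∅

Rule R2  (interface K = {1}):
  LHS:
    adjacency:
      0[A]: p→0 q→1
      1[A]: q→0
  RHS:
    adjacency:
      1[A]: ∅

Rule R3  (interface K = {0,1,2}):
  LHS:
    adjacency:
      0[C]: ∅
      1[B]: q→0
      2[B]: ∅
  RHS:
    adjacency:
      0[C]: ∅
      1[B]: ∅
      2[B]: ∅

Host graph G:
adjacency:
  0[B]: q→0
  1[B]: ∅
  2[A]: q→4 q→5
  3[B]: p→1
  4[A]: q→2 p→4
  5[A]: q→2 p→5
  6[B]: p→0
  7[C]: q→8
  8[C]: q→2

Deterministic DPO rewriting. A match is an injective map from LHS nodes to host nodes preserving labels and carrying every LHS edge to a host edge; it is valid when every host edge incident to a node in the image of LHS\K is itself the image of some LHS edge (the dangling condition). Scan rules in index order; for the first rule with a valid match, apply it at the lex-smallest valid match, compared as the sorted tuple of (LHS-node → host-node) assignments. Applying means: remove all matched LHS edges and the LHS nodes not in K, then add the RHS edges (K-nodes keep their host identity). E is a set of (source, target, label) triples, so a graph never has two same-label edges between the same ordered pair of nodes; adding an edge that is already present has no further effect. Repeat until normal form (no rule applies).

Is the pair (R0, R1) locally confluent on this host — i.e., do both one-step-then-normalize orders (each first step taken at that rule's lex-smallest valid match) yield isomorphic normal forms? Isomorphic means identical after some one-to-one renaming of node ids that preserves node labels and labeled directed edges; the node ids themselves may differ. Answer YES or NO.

branch R0-first: apply at {0↦2, 1↦0, 2↦6} → |E|=10, then 4 more step(s) → NF |V|=3 |E|=1 V={0:B, 1:B, 2:A} E=0-q->0
branch R1-first: apply at {0↦7, 1↦2, 2↦8} → |E|=9, then 4 more step(s) → NF |V|=3 |E|=1 V={0:B, 1:B, 2:A} E=0-q->0
graphs isomorphic (equal up to label-preserving node renaming)

Answer: YES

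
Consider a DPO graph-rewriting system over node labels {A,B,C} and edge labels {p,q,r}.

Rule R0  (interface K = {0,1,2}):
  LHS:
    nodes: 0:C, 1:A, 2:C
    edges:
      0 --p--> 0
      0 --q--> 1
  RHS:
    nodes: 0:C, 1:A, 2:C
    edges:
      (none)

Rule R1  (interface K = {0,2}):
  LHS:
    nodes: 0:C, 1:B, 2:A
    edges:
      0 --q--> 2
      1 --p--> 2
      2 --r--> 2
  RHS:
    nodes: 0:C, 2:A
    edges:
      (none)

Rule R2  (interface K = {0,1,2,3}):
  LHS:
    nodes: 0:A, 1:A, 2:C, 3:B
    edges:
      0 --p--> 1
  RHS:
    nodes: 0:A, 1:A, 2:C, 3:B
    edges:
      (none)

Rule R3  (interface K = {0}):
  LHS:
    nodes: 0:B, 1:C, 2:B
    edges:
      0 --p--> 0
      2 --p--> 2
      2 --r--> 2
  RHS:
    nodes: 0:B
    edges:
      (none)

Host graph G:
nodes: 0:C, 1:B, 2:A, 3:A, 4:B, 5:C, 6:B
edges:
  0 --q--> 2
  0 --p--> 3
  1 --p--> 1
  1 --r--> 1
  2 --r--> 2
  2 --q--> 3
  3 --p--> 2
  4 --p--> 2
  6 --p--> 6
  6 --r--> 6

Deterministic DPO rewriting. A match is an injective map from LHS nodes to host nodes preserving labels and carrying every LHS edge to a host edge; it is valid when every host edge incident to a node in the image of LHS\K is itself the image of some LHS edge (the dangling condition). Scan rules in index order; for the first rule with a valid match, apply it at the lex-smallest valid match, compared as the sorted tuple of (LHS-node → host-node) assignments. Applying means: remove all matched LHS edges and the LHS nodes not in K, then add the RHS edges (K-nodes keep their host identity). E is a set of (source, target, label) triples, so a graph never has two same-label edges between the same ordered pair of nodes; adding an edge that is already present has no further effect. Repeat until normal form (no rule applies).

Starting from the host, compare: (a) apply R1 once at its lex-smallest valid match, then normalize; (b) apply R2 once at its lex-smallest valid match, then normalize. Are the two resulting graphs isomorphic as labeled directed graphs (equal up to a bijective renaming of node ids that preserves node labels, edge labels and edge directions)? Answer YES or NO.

Answer: YES

Rewrite trace:
branch R1-first: apply at {0↦0, 1↦4, 2↦2} → |E|=7, then 2 more step(s) → NF |V|=4 |E|=3 V={0:C, 1:B, 2:A, 3:A} E=0-p->3 1-r->1 2-q->3
branch R2-first: apply at {0↦3, 1↦2, 2↦0, 3↦1} → |E|=9, then 2 more step(s) → NF |V|=4 |E|=3 V={0:C, 1:B, 2:A, 3:A} E=0-p->3 1-r->1 2-q->3
graphs isomorphic (equal up to label-preserving node renaming)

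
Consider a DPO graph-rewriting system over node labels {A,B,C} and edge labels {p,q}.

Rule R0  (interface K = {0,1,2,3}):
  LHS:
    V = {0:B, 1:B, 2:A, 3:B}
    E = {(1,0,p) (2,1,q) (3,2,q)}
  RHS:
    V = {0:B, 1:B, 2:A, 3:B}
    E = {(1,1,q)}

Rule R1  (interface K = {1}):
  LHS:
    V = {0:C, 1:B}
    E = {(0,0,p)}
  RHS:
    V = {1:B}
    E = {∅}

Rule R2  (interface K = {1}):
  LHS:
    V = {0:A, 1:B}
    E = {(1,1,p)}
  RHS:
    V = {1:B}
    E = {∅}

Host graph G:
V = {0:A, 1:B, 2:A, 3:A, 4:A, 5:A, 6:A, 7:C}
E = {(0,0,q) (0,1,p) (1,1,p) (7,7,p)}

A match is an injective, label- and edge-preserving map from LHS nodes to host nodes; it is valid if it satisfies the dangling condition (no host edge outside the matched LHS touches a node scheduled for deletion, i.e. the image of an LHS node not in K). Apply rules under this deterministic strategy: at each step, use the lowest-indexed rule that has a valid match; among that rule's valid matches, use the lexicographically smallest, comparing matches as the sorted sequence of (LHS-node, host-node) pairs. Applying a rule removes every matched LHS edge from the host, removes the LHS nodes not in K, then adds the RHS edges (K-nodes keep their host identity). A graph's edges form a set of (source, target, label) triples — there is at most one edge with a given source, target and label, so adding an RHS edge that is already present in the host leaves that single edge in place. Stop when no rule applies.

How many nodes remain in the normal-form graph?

[0] host  ⇒  8 nodes, 4 edges  {0-q->0 0-p->1 1-p->1 7-p->7}
[1] R1 @ {0↦7, 1↦1}  ⇒  7 nodes, 3 edges  {0-q->0 0-p->1 1-p->1}
[2] R2 @ {0↦2, 1↦1}  ⇒  6 nodes, 2 edges  {0-q->0 0-p->1}
halt: no rule applies after step 2
NF nodes: {0:A, 1:B, 3:A, 4:A, 5:A, 6:A}

Answer: 6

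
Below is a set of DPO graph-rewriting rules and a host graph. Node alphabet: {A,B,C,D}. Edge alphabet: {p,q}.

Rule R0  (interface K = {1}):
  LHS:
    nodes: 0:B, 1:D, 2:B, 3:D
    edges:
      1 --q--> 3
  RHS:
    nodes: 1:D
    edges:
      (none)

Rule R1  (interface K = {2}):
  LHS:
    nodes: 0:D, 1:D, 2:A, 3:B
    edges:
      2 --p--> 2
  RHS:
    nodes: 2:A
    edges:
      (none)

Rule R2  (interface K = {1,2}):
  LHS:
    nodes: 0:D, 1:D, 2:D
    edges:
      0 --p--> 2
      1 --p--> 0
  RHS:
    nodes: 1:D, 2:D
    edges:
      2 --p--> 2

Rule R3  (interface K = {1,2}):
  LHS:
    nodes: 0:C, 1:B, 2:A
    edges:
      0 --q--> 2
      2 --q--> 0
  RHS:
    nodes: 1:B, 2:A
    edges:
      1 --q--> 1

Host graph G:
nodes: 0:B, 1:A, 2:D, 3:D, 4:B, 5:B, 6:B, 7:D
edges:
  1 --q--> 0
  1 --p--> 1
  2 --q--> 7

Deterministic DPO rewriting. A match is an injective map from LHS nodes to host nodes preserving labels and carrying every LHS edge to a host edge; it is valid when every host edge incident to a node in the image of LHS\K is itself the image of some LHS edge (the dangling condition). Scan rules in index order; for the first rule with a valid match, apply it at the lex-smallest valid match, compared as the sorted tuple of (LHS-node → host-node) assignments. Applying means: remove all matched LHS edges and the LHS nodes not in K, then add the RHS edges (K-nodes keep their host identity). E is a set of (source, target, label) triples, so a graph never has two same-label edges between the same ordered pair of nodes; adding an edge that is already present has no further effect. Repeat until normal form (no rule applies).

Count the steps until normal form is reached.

Answer: 2

Steps:
[0] host  ⇒  8 nodes, 3 edges  {1-q->0 1-p->1 2-q->7}
[1] R0 @ {0↦4, 1↦2, 2↦5, 3↦7}  ⇒  5 nodes, 2 edges  {1-q->0 1-p->1}
[2] R1 @ {0↦2, 1↦3, 2↦1, 3↦6}  ⇒  2 nodes, 1 edges  {1-q->0}
normal form: no rule applies after step 2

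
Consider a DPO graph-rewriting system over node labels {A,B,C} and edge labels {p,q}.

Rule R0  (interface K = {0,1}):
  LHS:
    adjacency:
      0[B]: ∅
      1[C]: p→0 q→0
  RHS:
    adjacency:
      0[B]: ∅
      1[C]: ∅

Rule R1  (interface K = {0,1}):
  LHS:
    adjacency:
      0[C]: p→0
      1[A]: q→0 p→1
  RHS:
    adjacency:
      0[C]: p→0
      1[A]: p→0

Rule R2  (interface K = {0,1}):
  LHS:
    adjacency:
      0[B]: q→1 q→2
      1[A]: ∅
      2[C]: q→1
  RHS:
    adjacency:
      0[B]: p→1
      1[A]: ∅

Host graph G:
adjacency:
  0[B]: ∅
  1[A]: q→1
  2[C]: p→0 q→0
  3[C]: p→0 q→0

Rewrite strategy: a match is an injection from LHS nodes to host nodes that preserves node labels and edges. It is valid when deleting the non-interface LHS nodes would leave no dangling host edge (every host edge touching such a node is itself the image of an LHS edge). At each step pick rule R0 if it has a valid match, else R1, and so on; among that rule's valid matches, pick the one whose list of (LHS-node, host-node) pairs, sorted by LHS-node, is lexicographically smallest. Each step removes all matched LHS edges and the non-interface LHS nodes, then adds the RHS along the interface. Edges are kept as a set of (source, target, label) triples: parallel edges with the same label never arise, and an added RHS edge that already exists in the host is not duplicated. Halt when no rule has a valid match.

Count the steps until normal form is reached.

Answer: 2

Steps:
start.  V:4 E:5  edges: 1-q->1 2-p->0 2-q->0 3-p->0 3-q->0
1. fire R0 via {0↦0, 1↦2}  →  V:4 E:3  edges: 1-q->1 3-p->0 3-q->0
2. fire R0 via {0↦0, 1↦3}  →  V:4 E:1  edges: 1-q->1
halt: no rule applies after step 2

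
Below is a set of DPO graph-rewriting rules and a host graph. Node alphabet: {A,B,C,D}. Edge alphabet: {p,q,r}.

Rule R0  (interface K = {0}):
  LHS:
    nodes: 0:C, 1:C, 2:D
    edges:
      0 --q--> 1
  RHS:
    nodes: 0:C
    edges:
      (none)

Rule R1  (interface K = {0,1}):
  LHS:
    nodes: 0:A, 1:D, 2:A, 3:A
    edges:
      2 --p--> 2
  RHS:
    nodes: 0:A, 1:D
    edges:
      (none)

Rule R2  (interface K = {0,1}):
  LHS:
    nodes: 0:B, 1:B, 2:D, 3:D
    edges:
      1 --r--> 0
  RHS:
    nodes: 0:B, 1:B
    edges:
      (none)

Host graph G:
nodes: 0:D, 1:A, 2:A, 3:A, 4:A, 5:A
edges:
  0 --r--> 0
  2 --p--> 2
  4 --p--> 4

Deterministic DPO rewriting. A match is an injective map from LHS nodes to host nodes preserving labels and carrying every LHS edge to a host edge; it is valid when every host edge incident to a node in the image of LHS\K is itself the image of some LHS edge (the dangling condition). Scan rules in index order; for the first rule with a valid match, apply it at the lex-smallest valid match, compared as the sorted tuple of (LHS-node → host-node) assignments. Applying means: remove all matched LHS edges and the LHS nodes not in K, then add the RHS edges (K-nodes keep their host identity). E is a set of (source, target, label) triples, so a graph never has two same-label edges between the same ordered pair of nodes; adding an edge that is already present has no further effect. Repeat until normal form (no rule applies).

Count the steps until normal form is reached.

start.  V:6 E:3  edges: 0-r->0 2-p->2 4-p->4
1. fire R1 via {0↦1, 1↦0, 2↦2, 3↦3}  →  V:4 E:2  edges: 0-r->0 4-p->4
2. fire R1 via {0↦1, 1↦0, 2↦4, 3↦5}  →  V:2 E:1  edges: 0-r->0
final graph: no rule applies after step 2

Answer: 2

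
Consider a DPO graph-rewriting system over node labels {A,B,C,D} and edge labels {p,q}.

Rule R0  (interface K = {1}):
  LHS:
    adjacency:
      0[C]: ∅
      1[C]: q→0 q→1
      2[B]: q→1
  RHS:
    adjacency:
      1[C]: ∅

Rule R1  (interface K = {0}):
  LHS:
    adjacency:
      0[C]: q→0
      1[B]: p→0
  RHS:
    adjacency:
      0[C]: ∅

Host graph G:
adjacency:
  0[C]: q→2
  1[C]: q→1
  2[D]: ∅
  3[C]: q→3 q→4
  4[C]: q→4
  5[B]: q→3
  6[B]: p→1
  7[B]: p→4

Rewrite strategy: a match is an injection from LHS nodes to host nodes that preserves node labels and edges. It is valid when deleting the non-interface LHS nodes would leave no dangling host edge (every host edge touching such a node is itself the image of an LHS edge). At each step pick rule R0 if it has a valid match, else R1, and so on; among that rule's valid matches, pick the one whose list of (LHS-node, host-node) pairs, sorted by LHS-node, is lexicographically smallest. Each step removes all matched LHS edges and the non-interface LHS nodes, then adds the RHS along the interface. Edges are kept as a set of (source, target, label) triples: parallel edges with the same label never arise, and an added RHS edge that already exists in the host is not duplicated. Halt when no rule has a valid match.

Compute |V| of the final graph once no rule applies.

start.  V:8 E:8  edges: 0-q->2 1-q->1 3-q->3 3-q->4 4-q->4 5-q->3 6-p->1 7-p->4
1. fire R1 via {0↦1, 1↦6}  →  V:7 E:6  edges: 0-q->2 3-q->3 3-q->4 4-q->4 5-q->3 7-p->4
2. fire R1 via {0↦4, 1↦7}  →  V:6 E:4  edges: 0-q->2 3-q->3 3-q->4 5-q->3
3. fire R0 via {0↦4, 1↦3, 2↦5}  →  V:4 E:1  edges: 0-q->2
normal form: no rule applies after step 3
NF nodes: {0:C, 1:C, 2:D, 3:C}

Answer: 4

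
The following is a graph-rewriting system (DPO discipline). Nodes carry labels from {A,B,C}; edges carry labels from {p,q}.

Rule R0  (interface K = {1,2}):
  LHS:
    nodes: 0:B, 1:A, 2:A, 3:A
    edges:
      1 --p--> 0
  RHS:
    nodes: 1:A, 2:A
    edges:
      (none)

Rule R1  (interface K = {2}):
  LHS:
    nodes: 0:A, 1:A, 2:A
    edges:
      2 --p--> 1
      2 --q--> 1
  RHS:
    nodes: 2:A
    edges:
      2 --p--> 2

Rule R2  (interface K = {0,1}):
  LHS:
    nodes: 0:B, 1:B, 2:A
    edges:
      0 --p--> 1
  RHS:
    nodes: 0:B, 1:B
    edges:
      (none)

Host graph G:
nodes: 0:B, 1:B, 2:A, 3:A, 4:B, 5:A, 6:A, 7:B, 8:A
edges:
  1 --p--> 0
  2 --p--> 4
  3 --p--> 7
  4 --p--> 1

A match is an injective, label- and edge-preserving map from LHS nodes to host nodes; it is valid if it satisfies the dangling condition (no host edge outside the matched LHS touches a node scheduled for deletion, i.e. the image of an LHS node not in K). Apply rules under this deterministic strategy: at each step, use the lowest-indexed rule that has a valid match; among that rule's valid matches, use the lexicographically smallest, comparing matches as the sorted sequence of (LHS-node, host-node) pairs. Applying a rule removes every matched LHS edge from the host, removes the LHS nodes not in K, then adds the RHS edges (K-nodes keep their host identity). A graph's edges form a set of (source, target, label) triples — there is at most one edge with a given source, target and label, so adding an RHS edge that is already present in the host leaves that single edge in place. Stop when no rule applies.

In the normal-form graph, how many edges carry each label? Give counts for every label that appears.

Answer: p:1

Steps:
[0] host  ⇒  9 nodes, 4 edges  {1-p->0 2-p->4 3-p->7 4-p->1}
[1] R0 @ {0↦7, 1↦3, 2↦2, 3↦5}  ⇒  7 nodes, 3 edges  {1-p->0 2-p->4 4-p->1}
[2] R2 @ {0↦1, 1↦0, 2↦3}  ⇒  6 nodes, 2 edges  {2-p->4 4-p->1}
[3] R2 @ {0↦4, 1↦1, 2↦6}  ⇒  5 nodes, 1 edges  {2-p->4}
normal form: no rule applies after step 3
NF edges: [(2, 4, 'p')]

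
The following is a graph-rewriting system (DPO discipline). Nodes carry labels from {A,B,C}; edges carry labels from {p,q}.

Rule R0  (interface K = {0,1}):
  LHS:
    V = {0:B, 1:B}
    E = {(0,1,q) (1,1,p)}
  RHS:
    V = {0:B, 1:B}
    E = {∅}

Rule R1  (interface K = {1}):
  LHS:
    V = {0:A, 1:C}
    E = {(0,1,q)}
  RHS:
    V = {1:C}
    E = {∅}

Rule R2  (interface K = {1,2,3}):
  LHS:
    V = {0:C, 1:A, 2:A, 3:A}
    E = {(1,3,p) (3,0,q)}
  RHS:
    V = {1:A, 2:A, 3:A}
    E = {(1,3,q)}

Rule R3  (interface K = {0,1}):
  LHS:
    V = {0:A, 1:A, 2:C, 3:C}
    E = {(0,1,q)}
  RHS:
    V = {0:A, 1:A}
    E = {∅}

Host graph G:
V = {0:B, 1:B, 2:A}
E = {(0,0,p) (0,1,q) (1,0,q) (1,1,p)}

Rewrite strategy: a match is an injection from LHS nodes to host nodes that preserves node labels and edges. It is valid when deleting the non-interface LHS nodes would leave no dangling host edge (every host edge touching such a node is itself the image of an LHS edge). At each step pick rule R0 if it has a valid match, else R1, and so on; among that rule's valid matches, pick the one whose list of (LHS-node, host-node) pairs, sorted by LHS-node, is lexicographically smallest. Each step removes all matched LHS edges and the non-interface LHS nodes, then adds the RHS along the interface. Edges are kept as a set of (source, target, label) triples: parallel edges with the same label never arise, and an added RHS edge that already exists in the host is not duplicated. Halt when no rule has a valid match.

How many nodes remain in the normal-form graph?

Answer: 3

Derivation:
[0] host  ⇒  3 nodes, 4 edges  {0-p->0 0-q->1 1-q->0 1-p->1}
[1] R0 @ {0↦0, 1↦1}  ⇒  3 nodes, 2 edges  {0-p->0 1-q->0}
[2] R0 @ {0↦1, 1↦0}  ⇒  3 nodes, 0 edges  {∅}
final graph: no rule applies after step 2
NF nodes: {0:B, 1:B, 2:A}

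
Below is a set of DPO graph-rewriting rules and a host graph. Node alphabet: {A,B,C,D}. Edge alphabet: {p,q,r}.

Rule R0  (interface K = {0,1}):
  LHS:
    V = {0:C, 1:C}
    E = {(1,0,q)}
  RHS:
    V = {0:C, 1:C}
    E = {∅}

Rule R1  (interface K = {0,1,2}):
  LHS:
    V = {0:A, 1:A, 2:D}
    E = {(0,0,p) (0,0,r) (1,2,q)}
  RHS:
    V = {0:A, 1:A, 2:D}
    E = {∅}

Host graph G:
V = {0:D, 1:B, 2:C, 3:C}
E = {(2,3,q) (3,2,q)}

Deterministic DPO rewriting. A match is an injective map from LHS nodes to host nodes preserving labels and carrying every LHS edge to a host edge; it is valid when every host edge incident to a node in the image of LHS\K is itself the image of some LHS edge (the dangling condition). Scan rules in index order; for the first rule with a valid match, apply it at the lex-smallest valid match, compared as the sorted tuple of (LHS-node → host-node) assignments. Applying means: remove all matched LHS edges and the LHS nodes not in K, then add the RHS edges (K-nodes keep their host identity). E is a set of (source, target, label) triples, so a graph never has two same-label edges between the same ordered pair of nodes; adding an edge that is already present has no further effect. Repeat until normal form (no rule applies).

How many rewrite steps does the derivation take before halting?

Answer: 2

Steps:
[0] host  ⇒  4 nodes, 2 edges  {2-q->3 3-q->2}
[1] R0 @ {0↦2, 1↦3}  ⇒  4 nodes, 1 edges  {2-q->3}
[2] R0 @ {0↦3, 1↦2}  ⇒  4 nodes, 0 edges  {∅}
final graph: no rule applies after step 2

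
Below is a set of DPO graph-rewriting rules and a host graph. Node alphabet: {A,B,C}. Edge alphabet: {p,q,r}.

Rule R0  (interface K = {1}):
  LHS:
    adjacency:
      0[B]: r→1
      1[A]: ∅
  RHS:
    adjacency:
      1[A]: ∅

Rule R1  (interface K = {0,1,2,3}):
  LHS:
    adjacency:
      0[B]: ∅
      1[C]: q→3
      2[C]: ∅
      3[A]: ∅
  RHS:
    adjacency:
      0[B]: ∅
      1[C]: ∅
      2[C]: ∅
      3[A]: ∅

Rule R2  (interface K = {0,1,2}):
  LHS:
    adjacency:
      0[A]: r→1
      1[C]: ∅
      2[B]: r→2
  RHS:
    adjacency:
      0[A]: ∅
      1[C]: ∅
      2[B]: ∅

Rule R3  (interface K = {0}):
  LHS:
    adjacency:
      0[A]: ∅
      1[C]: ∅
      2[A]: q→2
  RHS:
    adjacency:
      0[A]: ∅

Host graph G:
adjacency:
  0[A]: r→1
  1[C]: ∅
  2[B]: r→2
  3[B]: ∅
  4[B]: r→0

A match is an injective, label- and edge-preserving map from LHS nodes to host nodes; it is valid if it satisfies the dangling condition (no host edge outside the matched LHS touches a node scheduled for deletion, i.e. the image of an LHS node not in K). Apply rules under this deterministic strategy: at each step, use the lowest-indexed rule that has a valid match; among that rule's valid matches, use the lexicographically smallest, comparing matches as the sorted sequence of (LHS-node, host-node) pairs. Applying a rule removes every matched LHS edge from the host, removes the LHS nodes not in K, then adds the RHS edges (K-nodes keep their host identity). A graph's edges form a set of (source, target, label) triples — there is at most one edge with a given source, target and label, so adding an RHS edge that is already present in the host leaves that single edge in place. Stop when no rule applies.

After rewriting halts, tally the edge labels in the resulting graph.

start.  V:5 E:3  edges: 0-r->1 2-r->2 4-r->0
1. fire R0 via {0↦4, 1↦0}  →  V:4 E:2  edges: 0-r->1 2-r->2
2. fire R2 via {0↦0, 1↦1, 2↦2}  →  V:4 E:0  edges: ∅
halt: no rule applies after step 2
NF edges: []

Answer: (no edges)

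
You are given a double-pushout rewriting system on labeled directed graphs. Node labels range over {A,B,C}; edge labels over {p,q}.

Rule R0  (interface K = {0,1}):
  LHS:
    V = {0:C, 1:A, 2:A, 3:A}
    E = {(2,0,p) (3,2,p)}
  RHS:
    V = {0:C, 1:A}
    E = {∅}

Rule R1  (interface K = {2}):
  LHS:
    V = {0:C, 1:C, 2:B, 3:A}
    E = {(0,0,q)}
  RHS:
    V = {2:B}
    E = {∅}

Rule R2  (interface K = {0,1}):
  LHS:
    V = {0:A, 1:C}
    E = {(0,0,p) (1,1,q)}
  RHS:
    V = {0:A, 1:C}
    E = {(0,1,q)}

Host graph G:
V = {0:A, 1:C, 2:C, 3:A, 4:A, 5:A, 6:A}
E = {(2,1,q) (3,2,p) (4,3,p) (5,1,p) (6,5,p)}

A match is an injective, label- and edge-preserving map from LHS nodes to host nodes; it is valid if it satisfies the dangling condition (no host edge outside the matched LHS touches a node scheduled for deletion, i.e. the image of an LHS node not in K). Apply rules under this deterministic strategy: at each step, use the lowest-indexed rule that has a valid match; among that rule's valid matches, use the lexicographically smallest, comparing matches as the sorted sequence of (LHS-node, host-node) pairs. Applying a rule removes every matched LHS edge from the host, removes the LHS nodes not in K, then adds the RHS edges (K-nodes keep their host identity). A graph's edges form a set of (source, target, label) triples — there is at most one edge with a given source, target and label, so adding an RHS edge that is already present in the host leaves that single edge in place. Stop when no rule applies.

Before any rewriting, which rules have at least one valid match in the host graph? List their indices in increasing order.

Answer: [R0]

Derivation:
R0: 6 valid matches — {0↦1, 1↦0, 2↦5, 3↦6}, {0↦1, 1↦3, 2↦5, 3↦6}, {0↦1, 1↦4, 2↦5, 3↦6} (+3 more)
R1: no valid match — LHS pattern not found
R2: no valid match — LHS pattern not found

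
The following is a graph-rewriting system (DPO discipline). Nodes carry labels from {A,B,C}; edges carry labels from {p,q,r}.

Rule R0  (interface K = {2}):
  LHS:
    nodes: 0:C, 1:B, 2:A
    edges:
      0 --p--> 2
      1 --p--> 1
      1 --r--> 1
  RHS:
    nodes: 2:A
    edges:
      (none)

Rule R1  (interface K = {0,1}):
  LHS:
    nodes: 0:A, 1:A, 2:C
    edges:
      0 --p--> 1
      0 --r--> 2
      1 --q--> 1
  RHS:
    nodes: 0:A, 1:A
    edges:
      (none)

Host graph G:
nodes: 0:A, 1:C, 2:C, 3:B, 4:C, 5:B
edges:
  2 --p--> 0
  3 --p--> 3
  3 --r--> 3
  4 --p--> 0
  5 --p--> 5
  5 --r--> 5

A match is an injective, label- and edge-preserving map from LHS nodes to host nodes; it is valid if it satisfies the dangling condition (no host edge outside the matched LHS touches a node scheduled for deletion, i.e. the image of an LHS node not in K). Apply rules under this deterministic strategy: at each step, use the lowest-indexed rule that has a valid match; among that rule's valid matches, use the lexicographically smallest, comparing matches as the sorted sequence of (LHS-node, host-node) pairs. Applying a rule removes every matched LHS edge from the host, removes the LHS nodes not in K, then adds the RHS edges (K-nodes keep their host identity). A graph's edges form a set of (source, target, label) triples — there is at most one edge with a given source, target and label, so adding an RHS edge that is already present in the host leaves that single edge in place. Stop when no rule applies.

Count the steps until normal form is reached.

Answer: 2

Derivation:
start.  V:6 E:6  edges: 2-p->0 3-p->3 3-r->3 4-p->0 5-p->5 5-r->5
1. fire R0 via {0↦2, 1↦3, 2↦0}  →  V:4 E:3  edges: 4-p->0 5-p->5 5-r->5
2. fire R0 via {0↦4, 1↦5, 2↦0}  →  V:2 E:0  edges: ∅
halt: no rule applies after step 2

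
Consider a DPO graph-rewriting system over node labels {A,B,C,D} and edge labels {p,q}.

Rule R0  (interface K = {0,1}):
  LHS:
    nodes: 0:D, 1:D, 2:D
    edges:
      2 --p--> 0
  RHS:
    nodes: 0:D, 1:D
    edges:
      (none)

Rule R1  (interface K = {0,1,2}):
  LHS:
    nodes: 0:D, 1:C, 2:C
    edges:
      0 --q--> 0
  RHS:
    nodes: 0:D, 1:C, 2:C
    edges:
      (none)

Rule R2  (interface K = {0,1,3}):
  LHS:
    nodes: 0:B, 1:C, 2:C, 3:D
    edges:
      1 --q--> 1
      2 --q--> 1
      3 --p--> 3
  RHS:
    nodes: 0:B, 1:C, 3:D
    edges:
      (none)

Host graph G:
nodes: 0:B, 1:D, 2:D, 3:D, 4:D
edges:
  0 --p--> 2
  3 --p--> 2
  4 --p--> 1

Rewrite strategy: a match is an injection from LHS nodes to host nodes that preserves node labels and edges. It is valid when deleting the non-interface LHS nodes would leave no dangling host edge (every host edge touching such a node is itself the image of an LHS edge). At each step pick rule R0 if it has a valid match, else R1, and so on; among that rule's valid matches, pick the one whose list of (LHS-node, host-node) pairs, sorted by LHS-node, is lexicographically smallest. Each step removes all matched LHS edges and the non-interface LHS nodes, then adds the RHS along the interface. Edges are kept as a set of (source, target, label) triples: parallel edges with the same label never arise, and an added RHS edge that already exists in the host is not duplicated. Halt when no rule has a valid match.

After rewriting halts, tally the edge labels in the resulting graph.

Answer: p:1

Derivation:
[0] host  ⇒  5 nodes, 3 edges  {0-p->2 3-p->2 4-p->1}
[1] R0 @ {0↦1, 1↦2, 2↦4}  ⇒  4 nodes, 2 edges  {0-p->2 3-p->2}
[2] R0 @ {0↦2, 1↦1, 2↦3}  ⇒  3 nodes, 1 edges  {0-p->2}
halt: no rule applies after step 2
NF edges: [(0, 2, 'p')]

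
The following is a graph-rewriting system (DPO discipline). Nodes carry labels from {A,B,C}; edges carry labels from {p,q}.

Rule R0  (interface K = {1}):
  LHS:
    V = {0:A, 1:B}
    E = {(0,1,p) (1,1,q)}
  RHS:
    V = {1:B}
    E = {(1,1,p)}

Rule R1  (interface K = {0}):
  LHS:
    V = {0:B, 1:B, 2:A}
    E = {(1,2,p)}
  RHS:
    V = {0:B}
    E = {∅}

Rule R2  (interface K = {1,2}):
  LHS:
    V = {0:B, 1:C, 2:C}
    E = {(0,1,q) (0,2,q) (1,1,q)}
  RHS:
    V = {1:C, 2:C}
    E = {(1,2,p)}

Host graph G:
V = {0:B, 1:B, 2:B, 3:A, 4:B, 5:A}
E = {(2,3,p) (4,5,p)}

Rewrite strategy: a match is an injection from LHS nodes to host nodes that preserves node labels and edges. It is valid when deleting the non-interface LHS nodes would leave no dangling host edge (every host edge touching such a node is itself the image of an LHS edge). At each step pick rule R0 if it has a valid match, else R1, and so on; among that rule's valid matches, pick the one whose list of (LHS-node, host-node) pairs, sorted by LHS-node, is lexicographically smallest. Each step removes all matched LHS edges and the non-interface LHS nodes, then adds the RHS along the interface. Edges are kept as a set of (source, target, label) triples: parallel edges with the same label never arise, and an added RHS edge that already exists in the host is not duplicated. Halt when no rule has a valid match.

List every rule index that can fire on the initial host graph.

Answer: [R1]

Derivation:
R0: no valid match — LHS pattern not found
R1: 6 valid matches — {0↦0, 1↦2, 2↦3}, {0↦0, 1↦4, 2↦5}, {0↦1, 1↦2, 2↦3} (+3 more)
R2: no valid match — LHS pattern not found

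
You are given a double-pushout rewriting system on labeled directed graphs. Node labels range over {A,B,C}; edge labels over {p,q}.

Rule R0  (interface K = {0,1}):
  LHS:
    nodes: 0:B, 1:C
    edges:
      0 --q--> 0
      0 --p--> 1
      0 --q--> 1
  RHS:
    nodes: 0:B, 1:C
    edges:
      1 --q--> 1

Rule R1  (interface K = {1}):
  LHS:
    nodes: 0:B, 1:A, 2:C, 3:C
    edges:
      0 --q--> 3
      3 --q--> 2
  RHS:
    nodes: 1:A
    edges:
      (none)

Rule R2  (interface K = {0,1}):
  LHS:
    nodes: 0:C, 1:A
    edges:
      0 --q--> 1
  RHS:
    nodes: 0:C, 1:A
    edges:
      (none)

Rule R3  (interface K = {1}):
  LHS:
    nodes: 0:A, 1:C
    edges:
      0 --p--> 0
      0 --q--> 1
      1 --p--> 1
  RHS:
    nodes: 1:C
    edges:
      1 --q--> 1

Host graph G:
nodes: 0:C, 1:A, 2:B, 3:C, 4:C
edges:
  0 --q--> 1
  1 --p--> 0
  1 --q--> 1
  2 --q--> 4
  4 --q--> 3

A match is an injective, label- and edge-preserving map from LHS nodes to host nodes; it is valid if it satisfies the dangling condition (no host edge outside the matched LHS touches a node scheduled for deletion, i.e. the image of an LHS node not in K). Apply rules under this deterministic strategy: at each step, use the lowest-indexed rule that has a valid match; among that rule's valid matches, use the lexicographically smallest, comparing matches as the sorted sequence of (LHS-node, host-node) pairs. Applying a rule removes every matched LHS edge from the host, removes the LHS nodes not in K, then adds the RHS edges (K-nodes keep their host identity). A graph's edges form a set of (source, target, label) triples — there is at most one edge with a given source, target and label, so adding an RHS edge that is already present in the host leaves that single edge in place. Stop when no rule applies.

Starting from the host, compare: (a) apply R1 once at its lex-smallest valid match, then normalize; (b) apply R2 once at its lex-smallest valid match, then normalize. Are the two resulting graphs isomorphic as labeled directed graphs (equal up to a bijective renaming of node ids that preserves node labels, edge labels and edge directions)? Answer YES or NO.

Answer: YES

Derivation:
branch R1-first: apply at {0↦2, 1↦1, 2↦3, 3↦4} → |E|=3, then 1 more step(s) → NF |V|=2 |E|=2 V={0:C, 1:A} E=1-p->0 1-q->1
branch R2-first: apply at {0↦0, 1↦1} → |E|=4, then 1 more step(s) → NF |V|=2 |E|=2 V={0:C, 1:A} E=1-p->0 1-q->1
graphs isomorphic (equal up to label-preserving node renaming)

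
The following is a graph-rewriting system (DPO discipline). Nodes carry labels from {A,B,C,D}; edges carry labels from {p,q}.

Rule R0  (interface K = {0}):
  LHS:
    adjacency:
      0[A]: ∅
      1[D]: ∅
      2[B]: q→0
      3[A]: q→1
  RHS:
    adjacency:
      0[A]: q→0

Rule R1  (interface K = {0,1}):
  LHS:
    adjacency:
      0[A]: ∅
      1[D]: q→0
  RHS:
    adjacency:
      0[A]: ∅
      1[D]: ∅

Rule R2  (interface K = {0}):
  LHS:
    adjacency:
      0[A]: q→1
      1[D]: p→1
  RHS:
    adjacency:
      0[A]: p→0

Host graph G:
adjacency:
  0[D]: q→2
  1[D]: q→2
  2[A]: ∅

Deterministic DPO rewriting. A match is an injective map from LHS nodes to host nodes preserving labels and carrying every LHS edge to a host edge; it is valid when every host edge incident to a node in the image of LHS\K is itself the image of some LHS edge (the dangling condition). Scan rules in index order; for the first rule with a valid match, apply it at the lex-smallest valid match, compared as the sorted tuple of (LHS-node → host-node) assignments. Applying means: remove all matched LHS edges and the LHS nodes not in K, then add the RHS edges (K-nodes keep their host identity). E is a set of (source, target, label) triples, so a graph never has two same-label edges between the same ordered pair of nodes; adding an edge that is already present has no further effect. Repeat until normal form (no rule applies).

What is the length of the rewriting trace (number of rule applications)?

Answer: 2

Derivation:
start.  V:3 E:2  edges: 0-q->2 1-q->2
1. fire R1 via {0↦2, 1↦0}  →  V:3 E:1  edges: 1-q->2
2. fire R1 via {0↦2, 1↦1}  →  V:3 E:0  edges: ∅
final graph: no rule applies after step 2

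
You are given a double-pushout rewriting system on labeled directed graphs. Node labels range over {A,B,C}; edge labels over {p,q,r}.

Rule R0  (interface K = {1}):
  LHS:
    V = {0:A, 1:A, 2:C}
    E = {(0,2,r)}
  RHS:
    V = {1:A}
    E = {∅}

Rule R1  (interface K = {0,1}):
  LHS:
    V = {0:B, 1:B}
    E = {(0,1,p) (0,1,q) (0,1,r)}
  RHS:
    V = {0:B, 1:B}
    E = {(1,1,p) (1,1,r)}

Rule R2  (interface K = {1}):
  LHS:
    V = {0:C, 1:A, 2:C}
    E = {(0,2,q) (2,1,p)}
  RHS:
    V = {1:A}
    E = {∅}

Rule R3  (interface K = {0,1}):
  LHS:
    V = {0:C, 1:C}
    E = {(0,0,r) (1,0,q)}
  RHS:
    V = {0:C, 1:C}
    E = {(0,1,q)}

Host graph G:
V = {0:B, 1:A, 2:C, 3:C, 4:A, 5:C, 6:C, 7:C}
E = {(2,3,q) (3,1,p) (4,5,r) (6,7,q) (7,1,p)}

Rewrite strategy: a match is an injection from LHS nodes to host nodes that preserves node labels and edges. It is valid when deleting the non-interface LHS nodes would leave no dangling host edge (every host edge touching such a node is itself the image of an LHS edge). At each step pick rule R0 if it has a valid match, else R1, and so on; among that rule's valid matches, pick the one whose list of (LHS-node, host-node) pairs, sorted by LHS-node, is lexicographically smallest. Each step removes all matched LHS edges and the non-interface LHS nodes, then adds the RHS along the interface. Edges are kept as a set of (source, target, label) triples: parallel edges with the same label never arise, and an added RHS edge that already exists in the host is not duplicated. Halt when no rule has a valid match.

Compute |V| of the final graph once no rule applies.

Answer: 2

Derivation:
[0] host  ⇒  8 nodes, 5 edges  {2-q->3 3-p->1 4-r->5 6-q->7 7-p->1}
[1] R0 @ {0↦4, 1↦1, 2↦5}  ⇒  6 nodes, 4 edges  {2-q->3 3-p->1 6-q->7 7-p->1}
[2] R2 @ {0↦2, 1↦1, 2↦3}  ⇒  4 nodes, 2 edges  {6-q->7 7-p->1}
[3] R2 @ {0↦6, 1↦1, 2↦7}  ⇒  2 nodes, 0 edges  {∅}
halt: no rule applies after step 3
NF nodes: {0:B, 1:A}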